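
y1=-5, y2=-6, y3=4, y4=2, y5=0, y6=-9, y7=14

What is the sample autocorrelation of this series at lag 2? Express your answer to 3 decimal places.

Mean ȳ = (-5 − 6 + 4 + 2 + 0 − 9 + 14)/7 = 0.0000
Deviations from mean: -5.0000, -6.0000, 4.0000, 2.0000, 0.0000, -9.0000, 14.0000
Numerator Σ_{t=1}^{5}(y_t−ȳ)(y_{t+2}−ȳ) = -50.0000
Denominator Σ(y_t−ȳ)² = 358.0000
r_2 = -50.0000 / 358.0000 = -0.140

-0.140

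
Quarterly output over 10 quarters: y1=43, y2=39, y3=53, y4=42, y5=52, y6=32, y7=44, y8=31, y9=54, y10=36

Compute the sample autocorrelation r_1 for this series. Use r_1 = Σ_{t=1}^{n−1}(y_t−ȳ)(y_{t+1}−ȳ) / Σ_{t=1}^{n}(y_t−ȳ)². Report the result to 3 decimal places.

-0.615

Mean ȳ = (43 + 39 + 53 + 42 + 52 + 32 + 44 + 31 + 54 + 36)/10 = 42.6000
Numerator Σ_{t=1}^{9}(y_t−ȳ)(y_{t+1}−ȳ) = -388.9600
Denominator Σ(y_t−ȳ)² = 632.4000
r_1 = -388.9600 / 632.4000 = -0.615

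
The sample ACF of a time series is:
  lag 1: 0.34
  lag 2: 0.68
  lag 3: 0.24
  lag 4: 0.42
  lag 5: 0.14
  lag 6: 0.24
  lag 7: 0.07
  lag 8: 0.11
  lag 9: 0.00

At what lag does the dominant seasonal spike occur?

The largest autocorrelation is r_2 = 0.68, with a weaker echo at lag 4 (0.42); the remaining lags stay at or below 0.34.
The dominant spike at lag 2 indicates a seasonal period of 2.

2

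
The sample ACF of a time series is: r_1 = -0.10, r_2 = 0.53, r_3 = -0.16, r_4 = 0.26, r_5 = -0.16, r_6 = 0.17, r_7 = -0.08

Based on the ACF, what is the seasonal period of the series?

2

The largest autocorrelation is r_2 = 0.53, with weaker echoes at lags 4 (0.26) and 6 (0.17); the remaining lags stay at or below -0.08.
The dominant spike at lag 2 indicates a seasonal period of 2.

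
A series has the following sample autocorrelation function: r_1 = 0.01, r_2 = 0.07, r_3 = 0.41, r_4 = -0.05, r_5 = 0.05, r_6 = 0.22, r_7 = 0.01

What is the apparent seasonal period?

The largest autocorrelation is r_3 = 0.41, with a weaker echo at lag 6 (0.22); the remaining lags stay at or below 0.07.
The dominant spike at lag 3 indicates a seasonal period of 3.

3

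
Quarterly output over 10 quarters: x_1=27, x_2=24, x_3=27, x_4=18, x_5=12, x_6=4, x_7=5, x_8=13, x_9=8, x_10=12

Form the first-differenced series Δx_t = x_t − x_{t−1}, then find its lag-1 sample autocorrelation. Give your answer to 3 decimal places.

-0.084

First differences Δx: -3, 3, -9, -6, -8, 1, 8, -5, 4
Mean of differences = -1.6667
Numerator Σ(Δx_t−Δx̄)(Δx_{t+1}−Δx̄) = -23.4444
Denominator Σ(Δx_t−Δx̄)² = 280.0000
r_1(Δx) = -23.4444 / 280.0000 = -0.084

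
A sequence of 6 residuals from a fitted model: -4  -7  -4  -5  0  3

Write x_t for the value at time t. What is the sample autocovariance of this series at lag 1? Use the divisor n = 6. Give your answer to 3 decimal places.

3.773

Mean x̄ = (-4 − 7 − 4 − 5 + 0 + 3)/6 = -2.8333
Σ_{t=1}^{5}(x_t−x̄)(x_{t+1}−x̄) = 22.6389
γ_1 = 22.6389 / 6 = 3.773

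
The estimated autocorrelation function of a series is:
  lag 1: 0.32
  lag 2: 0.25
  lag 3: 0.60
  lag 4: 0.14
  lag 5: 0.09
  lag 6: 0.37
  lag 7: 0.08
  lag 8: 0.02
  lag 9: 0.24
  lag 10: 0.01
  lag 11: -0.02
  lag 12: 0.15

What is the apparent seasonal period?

The largest autocorrelation is r_3 = 0.60, with a weaker echo at lag 6 (0.37); the remaining lags stay at or below 0.32. The elevated value at lag 1 (0.32), dropping to 0.25 at lag 2, reflects decaying short-term dependence rather than seasonality.
The dominant spike at lag 3 indicates a seasonal period of 3.

3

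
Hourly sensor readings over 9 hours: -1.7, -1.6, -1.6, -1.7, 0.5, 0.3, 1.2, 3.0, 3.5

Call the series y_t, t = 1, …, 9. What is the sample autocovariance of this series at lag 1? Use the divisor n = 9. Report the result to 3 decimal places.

Mean ȳ = (-1.7 − 1.6 − 1.6 − 1.7 + 0.5 + 0.3 + 1.2 + 3.0 + 3.5)/9 = 0.2111
Σ_{t=1}^{8}(y_t−ȳ)(y_{t+1}−ȳ) = 21.6943
γ_1 = 21.6943 / 9 = 2.410

2.410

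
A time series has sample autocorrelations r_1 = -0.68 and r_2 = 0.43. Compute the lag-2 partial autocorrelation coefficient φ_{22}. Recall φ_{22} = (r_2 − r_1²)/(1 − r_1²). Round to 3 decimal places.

-0.060

φ_{22} = (r_2 − r_1²) / (1 − r_1²)
r_1² = (-0.68)² = 0.4624
Numerator = 0.43 − 0.4624 = -0.0324; denominator = 1 − 0.4624 = 0.5376
φ_{22} = -0.0324 / 0.5376 = -0.060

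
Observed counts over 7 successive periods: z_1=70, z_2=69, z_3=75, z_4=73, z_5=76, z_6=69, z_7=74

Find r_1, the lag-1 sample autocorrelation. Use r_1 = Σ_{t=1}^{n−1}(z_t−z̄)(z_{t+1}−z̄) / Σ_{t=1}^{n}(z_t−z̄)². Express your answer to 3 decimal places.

-0.285

Mean z̄ = (70 + 69 + 75 + 73 + 76 + 69 + 74)/7 = 72.2857
Σ(z_t−z̄)(z_{t+1}−z̄) = (7.5102) + (-8.9184) + (1.9388) + (2.6531) + (-12.2041) + (-5.6327) = -14.6531
Denominator Σ(z_t−z̄)² = 51.4286
r_1 = -14.6531 / 51.4286 = -0.285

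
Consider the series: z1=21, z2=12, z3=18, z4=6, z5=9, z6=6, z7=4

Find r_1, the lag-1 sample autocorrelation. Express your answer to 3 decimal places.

Mean z̄ = (21 + 12 + 18 + 6 + 9 + 6 + 4)/7 = 10.8571
Deviations from mean: 10.1429, 1.1429, 7.1429, -4.8571, -1.8571, -4.8571, -6.8571
Numerator Σ_{t=1}^{6}(z_t−z̄)(z_{t+1}−z̄) = 36.4082
Denominator Σ(z_t−z̄)² = 252.8571
r_1 = 36.4082 / 252.8571 = 0.144

0.144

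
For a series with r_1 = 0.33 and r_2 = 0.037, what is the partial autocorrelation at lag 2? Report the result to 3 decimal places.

-0.081

φ_{22} = (r_2 − r_1²) / (1 − r_1²)
r_1² = (0.33)² = 0.1089
Numerator = 0.037 − 0.1089 = -0.0719; denominator = 1 − 0.1089 = 0.8911
φ_{22} = -0.0719 / 0.8911 = -0.081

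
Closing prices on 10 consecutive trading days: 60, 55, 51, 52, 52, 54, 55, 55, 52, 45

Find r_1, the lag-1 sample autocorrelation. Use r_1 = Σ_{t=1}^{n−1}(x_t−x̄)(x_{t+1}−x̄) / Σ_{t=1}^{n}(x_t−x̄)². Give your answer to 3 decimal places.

0.179

Mean x̄ = (60 + 55 + 51 + 52 + 52 + 54 + 55 + 55 + 52 + 45)/10 = 53.1000
Numerator Σ_{t=1}^{9}(x_t−x̄)(x_{t+1}−x̄) = 23.7900
Denominator Σ(x_t−x̄)² = 132.9000
r_1 = 23.7900 / 132.9000 = 0.179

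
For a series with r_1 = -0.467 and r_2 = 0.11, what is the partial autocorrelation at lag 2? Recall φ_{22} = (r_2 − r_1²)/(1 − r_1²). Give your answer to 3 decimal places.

φ_{22} = (r_2 − r_1²) / (1 − r_1²)
r_1² = (-0.467)² = 0.218089
Numerator = 0.11 − 0.2181 = -0.1081; denominator = 1 − 0.2181 = 0.7819
φ_{22} = -0.1081 / 0.7819 = -0.138

-0.138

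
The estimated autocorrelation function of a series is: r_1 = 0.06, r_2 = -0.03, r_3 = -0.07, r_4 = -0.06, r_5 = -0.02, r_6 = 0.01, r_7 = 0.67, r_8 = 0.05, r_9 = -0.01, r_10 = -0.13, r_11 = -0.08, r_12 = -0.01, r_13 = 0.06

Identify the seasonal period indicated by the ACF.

The largest autocorrelation is r_7 = 0.67; the remaining lags stay at or below 0.06.
The dominant spike at lag 7 indicates a seasonal period of 7.

7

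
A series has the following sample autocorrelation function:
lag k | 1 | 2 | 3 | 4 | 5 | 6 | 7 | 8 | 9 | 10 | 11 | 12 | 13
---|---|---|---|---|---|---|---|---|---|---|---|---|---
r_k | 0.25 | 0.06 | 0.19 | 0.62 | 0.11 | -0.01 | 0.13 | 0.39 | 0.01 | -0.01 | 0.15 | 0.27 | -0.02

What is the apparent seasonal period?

The largest autocorrelation is r_4 = 0.62, with weaker echoes at lags 8 (0.39) and 12 (0.27); the remaining lags stay at or below 0.25. The elevated value at lag 1 (0.25), dropping to 0.06 at lag 2, reflects decaying short-term dependence rather than seasonality.
The dominant spike at lag 4 indicates a seasonal period of 4.

4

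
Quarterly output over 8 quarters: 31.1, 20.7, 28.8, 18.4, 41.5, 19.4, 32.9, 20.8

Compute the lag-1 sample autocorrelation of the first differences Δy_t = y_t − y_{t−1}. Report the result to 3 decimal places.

-0.844

First differences Δy: -10.4, 8.1, -10.4, 23.1, -22.1, 13.5, -12.1
Mean of differences = -1.4714
Numerator Σ(Δy_t−Δȳ)(Δy_{t+1}−Δȳ) = -1365.1437
Denominator Σ(Δy_t−Δȳ)² = 1617.4543
r_1(Δy) = -1365.1437 / 1617.4543 = -0.844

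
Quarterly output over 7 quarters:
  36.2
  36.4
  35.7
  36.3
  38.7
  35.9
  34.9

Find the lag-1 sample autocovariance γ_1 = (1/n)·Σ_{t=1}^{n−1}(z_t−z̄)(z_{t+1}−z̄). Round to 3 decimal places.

Mean z̄ = (36.2 + 36.4 + 35.7 + 36.3 + 38.7 + 35.9 + 34.9)/7 = 36.3000
Σ_{t=1}^{6}(z_t−z̄)(z_{t+1}−z̄) = -0.4700
γ_1 = -0.4700 / 7 = -0.067

-0.067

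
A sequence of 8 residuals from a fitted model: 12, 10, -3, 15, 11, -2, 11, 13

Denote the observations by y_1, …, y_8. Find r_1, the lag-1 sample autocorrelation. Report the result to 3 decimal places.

-0.340

Mean ȳ = (12 + 10 − 3 + 15 + 11 − 2 + 11 + 13)/8 = 8.3750
Deviations from mean: 3.6250, 1.6250, -11.3750, 6.6250, 2.6250, -10.3750, 2.6250, 4.6250
Numerator Σ_{t=1}^{7}(y_t−ȳ)(y_{t+1}−ȳ) = -112.8906
Denominator Σ(y_t−ȳ)² = 331.8750
r_1 = -112.8906 / 331.8750 = -0.340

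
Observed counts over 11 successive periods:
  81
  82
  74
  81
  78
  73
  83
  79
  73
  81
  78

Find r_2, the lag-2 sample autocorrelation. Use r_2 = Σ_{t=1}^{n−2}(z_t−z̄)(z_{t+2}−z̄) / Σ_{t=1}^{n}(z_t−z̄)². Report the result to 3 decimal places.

-0.302

Mean z̄ = (81 + 82 + 74 + 81 + 78 + 73 + 83 + 79 + 73 + 81 + 78)/11 = 78.4545
Numerator Σ_{t=1}^{9}(z_t−z̄)(z_{t+2}−z̄) = -40.1405
Denominator Σ(z_t−z̄)² = 132.7273
r_2 = -40.1405 / 132.7273 = -0.302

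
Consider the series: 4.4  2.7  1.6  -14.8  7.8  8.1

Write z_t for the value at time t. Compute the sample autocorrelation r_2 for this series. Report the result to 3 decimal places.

-0.346

Mean z̄ = (4.4 + 2.7 + 1.6 − 14.8 + 7.8 + 8.1)/6 = 1.6333
Deviations from mean: 2.7667, 1.0667, -0.0333, -16.4333, 6.1667, 6.4667
Σ(z_t−z̄)(z_{t+2}−z̄) = (-0.0922) + (-17.5289) + (-0.2056) + (-106.2689) = -124.0956
Denominator Σ(z_t−z̄)² = 358.6933
r_2 = -124.0956 / 358.6933 = -0.346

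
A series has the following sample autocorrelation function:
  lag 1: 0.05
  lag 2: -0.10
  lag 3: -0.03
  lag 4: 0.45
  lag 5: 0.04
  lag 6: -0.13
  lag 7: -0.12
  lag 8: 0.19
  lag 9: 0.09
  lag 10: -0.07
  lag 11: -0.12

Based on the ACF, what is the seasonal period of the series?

4

The largest autocorrelation is r_4 = 0.45, with a weaker echo at lag 8 (0.19); the remaining lags stay at or below 0.09.
The dominant spike at lag 4 indicates a seasonal period of 4.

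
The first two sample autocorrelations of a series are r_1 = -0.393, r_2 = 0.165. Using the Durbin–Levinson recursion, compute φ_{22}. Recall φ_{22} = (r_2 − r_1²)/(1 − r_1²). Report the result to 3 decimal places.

φ_{22} = (r_2 − r_1²) / (1 − r_1²)
r_1² = (-0.393)² = 0.154449
Numerator = 0.165 − 0.1544 = 0.0106; denominator = 1 − 0.1544 = 0.8456
φ_{22} = 0.0106 / 0.8456 = 0.012

0.012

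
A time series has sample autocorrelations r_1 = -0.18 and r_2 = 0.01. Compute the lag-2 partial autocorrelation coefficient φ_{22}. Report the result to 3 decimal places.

φ_{22} = (r_2 − r_1²) / (1 − r_1²)
r_1² = (-0.18)² = 0.0324
Numerator = 0.01 − 0.0324 = -0.0224; denominator = 1 − 0.0324 = 0.9676
φ_{22} = -0.0224 / 0.9676 = -0.023

-0.023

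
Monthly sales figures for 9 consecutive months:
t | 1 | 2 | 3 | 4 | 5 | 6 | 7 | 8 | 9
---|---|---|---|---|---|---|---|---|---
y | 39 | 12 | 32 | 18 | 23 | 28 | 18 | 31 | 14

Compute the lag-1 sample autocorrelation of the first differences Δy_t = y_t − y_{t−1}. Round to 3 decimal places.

-0.656

First differences Δy: -27, 20, -14, 5, 5, -10, 13, -17
Mean of differences = -3.1250
Numerator Σ(Δy_t−Δȳ)(Δy_{t+1}−Δȳ) = -1216.3906
Denominator Σ(Δy_t−Δȳ)² = 1854.8750
r_1(Δy) = -1216.3906 / 1854.8750 = -0.656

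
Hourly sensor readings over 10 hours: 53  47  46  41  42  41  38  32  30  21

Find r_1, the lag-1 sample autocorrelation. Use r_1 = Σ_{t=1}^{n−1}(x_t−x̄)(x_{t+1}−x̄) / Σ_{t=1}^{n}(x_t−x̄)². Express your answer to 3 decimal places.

0.542

Mean x̄ = (53 + 47 + 46 + 41 + 42 + 41 + 38 + 32 + 30 + 21)/10 = 39.1000
Numerator Σ_{t=1}^{9}(x_t−x̄)(x_{t+1}−x̄) = 423.4900
Denominator Σ(x_t−x̄)² = 780.9000
r_1 = 423.4900 / 780.9000 = 0.542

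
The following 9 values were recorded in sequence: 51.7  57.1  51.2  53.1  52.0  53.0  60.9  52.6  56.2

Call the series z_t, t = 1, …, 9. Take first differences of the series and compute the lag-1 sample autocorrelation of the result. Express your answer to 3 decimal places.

First differences Δz: 5.4, -5.9, 1.9, -1.1, 1.0, 7.9, -8.3, 3.6
Mean of differences = 0.5625
Numerator Σ(Δz_t−Δz̄)(Δz_{t+1}−Δz̄) = -131.5952
Denominator Σ(Δz_t−Δz̄)² = 211.5188
r_1(Δz) = -131.5952 / 211.5188 = -0.622

-0.622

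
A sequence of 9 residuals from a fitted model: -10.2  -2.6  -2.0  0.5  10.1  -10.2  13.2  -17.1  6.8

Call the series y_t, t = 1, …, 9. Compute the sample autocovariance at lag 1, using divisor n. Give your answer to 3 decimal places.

-61.764

Mean ȳ = (-10.2 − 2.6 − 2.0 + 0.5 + 10.1 − 10.2 + 13.2 − 17.1 + 6.8)/9 = -1.2778
Σ_{t=1}^{8}(y_t−ȳ)(y_{t+1}−ȳ) = -555.8727
γ_1 = -555.8727 / 9 = -61.764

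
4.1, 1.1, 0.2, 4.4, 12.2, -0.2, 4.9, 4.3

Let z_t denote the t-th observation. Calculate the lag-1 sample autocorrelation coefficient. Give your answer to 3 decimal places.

-0.236

Mean z̄ = (4.1 + 1.1 + 0.2 + 4.4 + 12.2 − 0.2 + 4.9 + 4.3)/8 = 3.8750
Deviations from mean: 0.2250, -2.7750, -3.6750, 0.5250, 8.3250, -4.0750, 1.0250, 0.4250
Σ(z_t−z̄)(z_{t+1}−z̄) = (-0.6244) + (10.1981) + (-1.9294) + (4.3706) + (-33.9244) + (-4.1769) + (0.4356) = -25.6506
Denominator Σ(z_t−z̄)² = 108.6750
r_1 = -25.6506 / 108.6750 = -0.236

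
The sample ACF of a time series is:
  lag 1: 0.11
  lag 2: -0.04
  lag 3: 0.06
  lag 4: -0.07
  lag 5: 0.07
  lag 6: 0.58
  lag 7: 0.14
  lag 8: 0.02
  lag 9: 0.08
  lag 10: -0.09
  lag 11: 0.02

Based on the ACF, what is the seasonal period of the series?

6

The largest autocorrelation is r_6 = 0.58; the remaining lags stay at or below 0.14.
The dominant spike at lag 6 indicates a seasonal period of 6.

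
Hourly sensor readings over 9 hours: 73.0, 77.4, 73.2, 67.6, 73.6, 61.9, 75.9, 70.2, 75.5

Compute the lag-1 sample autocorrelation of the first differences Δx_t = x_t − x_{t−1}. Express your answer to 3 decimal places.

First differences Δx: 4.4, -4.2, -5.6, 6.0, -11.7, 14.0, -5.7, 5.3
Mean of differences = 0.3125
Numerator Σ(Δx_t−Δx̄)(Δx_{t+1}−Δx̄) = -370.4177
Denominator Σ(Δx_t−Δx̄)² = 497.0488
r_1(Δx) = -370.4177 / 497.0488 = -0.745

-0.745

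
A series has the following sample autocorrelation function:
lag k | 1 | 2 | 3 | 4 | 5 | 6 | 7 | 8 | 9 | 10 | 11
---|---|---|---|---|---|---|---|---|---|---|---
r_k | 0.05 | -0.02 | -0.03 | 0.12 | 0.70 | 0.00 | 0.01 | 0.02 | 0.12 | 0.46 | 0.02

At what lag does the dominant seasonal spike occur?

The largest autocorrelation is r_5 = 0.70, with a weaker echo at lag 10 (0.46); the remaining lags stay at or below 0.12.
The dominant spike at lag 5 indicates a seasonal period of 5.

5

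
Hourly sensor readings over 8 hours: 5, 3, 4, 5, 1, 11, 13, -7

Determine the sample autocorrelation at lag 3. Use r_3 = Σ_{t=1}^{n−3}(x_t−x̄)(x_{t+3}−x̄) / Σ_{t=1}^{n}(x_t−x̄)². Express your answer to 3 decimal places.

Mean x̄ = (5 + 3 + 4 + 5 + 1 + 11 + 13 − 7)/8 = 4.3750
Numerator Σ_{t=1}^{5}(x_t−x̄)(x_{t+3}−x̄) = 46.3281
Denominator Σ(x_t−x̄)² = 261.8750
r_3 = 46.3281 / 261.8750 = 0.177

0.177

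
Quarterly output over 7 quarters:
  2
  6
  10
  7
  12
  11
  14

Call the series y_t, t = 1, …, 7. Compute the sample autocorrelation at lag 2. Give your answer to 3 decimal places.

Mean ȳ = (2 + 6 + 10 + 7 + 12 + 11 + 14)/7 = 8.8571
Deviations from mean: -6.8571, -2.8571, 1.1429, -1.8571, 3.1429, 2.1429, 5.1429
Σ(y_t−ȳ)(y_{t+2}−ȳ) = (-7.8367) + (5.3061) + (3.5918) + (-3.9796) + (16.1633) = 13.2449
Denominator Σ(y_t−ȳ)² = 100.8571
r_2 = 13.2449 / 100.8571 = 0.131

0.131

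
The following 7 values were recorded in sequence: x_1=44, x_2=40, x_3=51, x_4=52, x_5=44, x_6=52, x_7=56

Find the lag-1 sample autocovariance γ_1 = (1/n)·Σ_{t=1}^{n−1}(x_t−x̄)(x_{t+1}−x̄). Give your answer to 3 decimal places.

Mean x̄ = (44 + 40 + 51 + 52 + 44 + 52 + 56)/7 = 48.4286
Deviations: -4.4286, -8.4286, 2.5714, 3.5714, -4.4286, 3.5714, 7.5714
Σ_{t=1}^{6}(x_t−x̄)(x_{t+1}−x̄) = 20.2449
γ_1 = 20.2449 / 7 = 2.892

2.892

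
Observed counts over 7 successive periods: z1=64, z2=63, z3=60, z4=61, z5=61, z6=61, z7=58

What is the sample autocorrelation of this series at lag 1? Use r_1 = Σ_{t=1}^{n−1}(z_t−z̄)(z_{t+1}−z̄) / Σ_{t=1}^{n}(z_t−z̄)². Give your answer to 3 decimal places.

0.168

Mean z̄ = (64 + 63 + 60 + 61 + 61 + 61 + 58)/7 = 61.1429
Deviations from mean: 2.8571, 1.8571, -1.1429, -0.1429, -0.1429, -0.1429, -3.1429
Numerator Σ_{t=1}^{6}(z_t−z̄)(z_{t+1}−z̄) = 3.8367
Denominator Σ(z_t−z̄)² = 22.8571
r_1 = 3.8367 / 22.8571 = 0.168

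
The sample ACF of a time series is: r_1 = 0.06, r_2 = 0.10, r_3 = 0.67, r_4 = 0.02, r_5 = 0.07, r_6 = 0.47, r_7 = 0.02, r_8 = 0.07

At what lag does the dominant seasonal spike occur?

3

The largest autocorrelation is r_3 = 0.67, with a weaker echo at lag 6 (0.47); the remaining lags stay at or below 0.10.
The dominant spike at lag 3 indicates a seasonal period of 3.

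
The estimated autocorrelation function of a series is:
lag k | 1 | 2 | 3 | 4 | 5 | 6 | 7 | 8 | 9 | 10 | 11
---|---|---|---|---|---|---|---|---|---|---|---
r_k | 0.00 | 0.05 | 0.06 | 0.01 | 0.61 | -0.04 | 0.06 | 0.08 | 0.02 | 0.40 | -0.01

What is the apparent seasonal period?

5

The largest autocorrelation is r_5 = 0.61, with a weaker echo at lag 10 (0.40); the remaining lags stay at or below 0.08.
The dominant spike at lag 5 indicates a seasonal period of 5.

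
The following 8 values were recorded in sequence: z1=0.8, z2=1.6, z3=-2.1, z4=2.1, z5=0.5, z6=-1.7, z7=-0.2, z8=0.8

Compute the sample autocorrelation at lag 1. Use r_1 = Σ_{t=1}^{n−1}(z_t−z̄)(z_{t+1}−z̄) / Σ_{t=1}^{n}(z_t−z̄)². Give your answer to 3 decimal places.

-0.402

Mean z̄ = (0.8 + 1.6 − 2.1 + 2.1 + 0.5 − 1.7 − 0.2 + 0.8)/8 = 0.2250
Σ(z_t−z̄)(z_{t+1}−z̄) = (0.7906) + (-3.1969) + (-4.3594) + (0.5156) + (-0.5294) + (0.8181) + (-0.2444) = -6.2056
Denominator Σ(z_t−z̄)² = 15.4350
r_1 = -6.2056 / 15.4350 = -0.402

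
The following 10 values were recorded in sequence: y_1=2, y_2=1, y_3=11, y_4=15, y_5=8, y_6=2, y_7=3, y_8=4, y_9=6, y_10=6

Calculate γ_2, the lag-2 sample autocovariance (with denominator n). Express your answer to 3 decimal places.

Mean ȳ = (2 + 1 + 11 + 15 + 8 + 2 + 3 + 4 + 6 + 6)/10 = 5.8000
Σ_{t=1}^{8}(y_t−ȳ)(y_{t+2}−ȳ) = -87.6800
γ_2 = -87.6800 / 10 = -8.768

-8.768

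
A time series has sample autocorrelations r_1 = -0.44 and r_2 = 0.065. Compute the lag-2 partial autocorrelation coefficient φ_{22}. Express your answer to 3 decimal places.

-0.159

φ_{22} = (r_2 − r_1²) / (1 − r_1²)
r_1² = (-0.44)² = 0.1936
Numerator = 0.065 − 0.1936 = -0.1286; denominator = 1 − 0.1936 = 0.8064
φ_{22} = -0.1286 / 0.8064 = -0.159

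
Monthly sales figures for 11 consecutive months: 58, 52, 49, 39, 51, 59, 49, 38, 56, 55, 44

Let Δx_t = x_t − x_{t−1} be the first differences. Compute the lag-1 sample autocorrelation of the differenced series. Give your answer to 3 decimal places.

First differences Δx: -6, -3, -10, 12, 8, -10, -11, 18, -1, -11
Mean of differences = -1.4000
Numerator Σ(Δx_t−Δx̄)(Δx_{t+1}−Δx̄) = -148.7600
Denominator Σ(Δx_t−Δx̄)² = 1000.4000
r_1(Δx) = -148.7600 / 1000.4000 = -0.149

-0.149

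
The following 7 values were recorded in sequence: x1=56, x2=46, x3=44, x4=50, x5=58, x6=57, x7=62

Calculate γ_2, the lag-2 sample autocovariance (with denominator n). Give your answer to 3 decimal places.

Mean x̄ = (56 + 46 + 44 + 50 + 58 + 57 + 62)/7 = 53.2857
Σ_{t=1}^{5}(x_t−x̄)(x_{t+2}−x̄) = -16.1633
γ_2 = -16.1633 / 7 = -2.309

-2.309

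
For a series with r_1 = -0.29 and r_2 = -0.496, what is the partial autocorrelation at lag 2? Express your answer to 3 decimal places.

-0.633

φ_{22} = (r_2 − r_1²) / (1 − r_1²)
r_1² = (-0.29)² = 0.0841
Numerator = -0.496 − 0.0841 = -0.5801; denominator = 1 − 0.0841 = 0.9159
φ_{22} = -0.5801 / 0.9159 = -0.633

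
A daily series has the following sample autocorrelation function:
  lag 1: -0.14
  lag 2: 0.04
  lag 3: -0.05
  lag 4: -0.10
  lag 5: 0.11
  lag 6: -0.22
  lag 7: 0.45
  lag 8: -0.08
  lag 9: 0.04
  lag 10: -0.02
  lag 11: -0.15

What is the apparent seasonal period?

The largest autocorrelation is r_7 = 0.45; the remaining lags stay at or below 0.11.
The dominant spike at lag 7 indicates a seasonal period of 7.

7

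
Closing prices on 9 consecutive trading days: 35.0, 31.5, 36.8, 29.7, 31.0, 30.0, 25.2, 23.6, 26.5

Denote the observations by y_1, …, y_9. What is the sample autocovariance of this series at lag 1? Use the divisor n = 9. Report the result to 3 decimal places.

7.589

Mean ȳ = (35.0 + 31.5 + 36.8 + 29.7 + 31.0 + 30.0 + 25.2 + 23.6 + 26.5)/9 = 29.9222
Σ_{t=1}^{8}(y_t−ȳ)(y_{t+1}−ȳ) = 68.3028
γ_1 = 68.3028 / 9 = 7.589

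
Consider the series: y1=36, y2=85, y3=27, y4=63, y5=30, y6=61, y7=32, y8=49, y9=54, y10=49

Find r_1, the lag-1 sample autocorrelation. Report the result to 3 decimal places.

Mean ȳ = (36 + 85 + 27 + 63 + 30 + 61 + 32 + 49 + 54 + 49)/10 = 48.6000
Numerator Σ_{t=1}^{9}(y_t−ȳ)(y_{t+1}−ȳ) = -2262.5600
Denominator Σ(y_t−ȳ)² = 2962.4000
r_1 = -2262.5600 / 2962.4000 = -0.764

-0.764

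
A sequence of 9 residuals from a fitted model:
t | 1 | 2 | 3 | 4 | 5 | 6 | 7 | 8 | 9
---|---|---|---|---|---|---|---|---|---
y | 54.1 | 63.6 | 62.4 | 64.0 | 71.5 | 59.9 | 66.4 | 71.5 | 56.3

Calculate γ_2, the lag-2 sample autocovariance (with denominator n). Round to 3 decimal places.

-2.826

Mean ȳ = (54.1 + 63.6 + 62.4 + 64.0 + 71.5 + 59.9 + 66.4 + 71.5 + 56.3)/9 = 63.3000
Σ_{t=1}^{7}(y_t−ȳ)(y_{t+2}−ȳ) = -25.4300
γ_2 = -25.4300 / 9 = -2.826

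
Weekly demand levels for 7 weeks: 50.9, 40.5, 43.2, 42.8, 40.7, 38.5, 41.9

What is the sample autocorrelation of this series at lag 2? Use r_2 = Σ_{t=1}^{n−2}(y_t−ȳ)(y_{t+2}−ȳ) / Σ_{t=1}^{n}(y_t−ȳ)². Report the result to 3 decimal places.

Mean ȳ = (50.9 + 40.5 + 43.2 + 42.8 + 40.7 + 38.5 + 41.9)/7 = 42.6429
Σ(y_t−ȳ)(y_{t+2}−ȳ) = (4.6004) + (-0.3367) + (-1.0824) + (-0.6510) + (1.4433) = 3.9735
Denominator Σ(y_t−ȳ)² = 94.5971
r_2 = 3.9735 / 94.5971 = 0.042

0.042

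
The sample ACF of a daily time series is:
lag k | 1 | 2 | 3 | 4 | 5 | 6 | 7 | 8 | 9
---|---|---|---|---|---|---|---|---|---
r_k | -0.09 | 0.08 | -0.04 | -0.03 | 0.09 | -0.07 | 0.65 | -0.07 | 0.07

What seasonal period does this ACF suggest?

The largest autocorrelation is r_7 = 0.65; the remaining lags stay at or below 0.09.
The dominant spike at lag 7 indicates a seasonal period of 7.

7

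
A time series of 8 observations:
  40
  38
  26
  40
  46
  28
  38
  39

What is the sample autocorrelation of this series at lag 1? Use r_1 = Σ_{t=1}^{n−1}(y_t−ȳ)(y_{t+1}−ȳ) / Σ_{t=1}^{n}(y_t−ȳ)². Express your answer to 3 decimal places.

-0.335

Mean ȳ = (40 + 38 + 26 + 40 + 46 + 28 + 38 + 39)/8 = 36.8750
Numerator Σ_{t=1}^{7}(y_t−ȳ)(y_{t+1}−ȳ) = -102.7656
Denominator Σ(y_t−ȳ)² = 306.8750
r_1 = -102.7656 / 306.8750 = -0.335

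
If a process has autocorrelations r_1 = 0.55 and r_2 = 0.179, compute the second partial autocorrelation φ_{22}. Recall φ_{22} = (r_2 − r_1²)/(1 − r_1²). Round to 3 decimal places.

φ_{22} = (r_2 − r_1²) / (1 − r_1²)
r_1² = (0.55)² = 0.3025
Numerator = 0.179 − 0.3025 = -0.1235; denominator = 1 − 0.3025 = 0.6975
φ_{22} = -0.1235 / 0.6975 = -0.177

-0.177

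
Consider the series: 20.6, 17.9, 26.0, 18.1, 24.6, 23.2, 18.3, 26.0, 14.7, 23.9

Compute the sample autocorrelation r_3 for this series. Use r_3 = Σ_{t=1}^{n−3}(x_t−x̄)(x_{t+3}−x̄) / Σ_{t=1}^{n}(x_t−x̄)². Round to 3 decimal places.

0.034

Mean x̄ = (20.6 + 17.9 + 26.0 + 18.1 + 24.6 + 23.2 + 18.3 + 26.0 + 14.7 + 23.9)/10 = 21.3300
Numerator Σ_{t=1}^{7}(x_t−x̄)(x_{t+3}−x̄) = 4.7473
Denominator Σ(x_t−x̄)² = 140.2810
r_3 = 4.7473 / 140.2810 = 0.034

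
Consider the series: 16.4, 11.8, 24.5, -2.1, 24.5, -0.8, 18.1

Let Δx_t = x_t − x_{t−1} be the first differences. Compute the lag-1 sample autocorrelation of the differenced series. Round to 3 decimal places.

First differences Δx: -4.6, 12.7, -26.6, 26.6, -25.3, 18.9
Mean of differences = 0.2833
Numerator Σ(Δx_t−Δx̄)(Δx_{t+1}−Δx̄) = -2251.4603
Denominator Σ(Δx_t−Δx̄)² = 2594.3883
r_1(Δx) = -2251.4603 / 2594.3883 = -0.868

-0.868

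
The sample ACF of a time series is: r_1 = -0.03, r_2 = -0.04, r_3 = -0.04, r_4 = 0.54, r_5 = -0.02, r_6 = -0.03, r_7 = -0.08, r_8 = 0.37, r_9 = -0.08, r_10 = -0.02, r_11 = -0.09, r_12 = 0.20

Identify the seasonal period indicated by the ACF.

The largest autocorrelation is r_4 = 0.54, with weaker echoes at lags 8 (0.37) and 12 (0.20); the remaining lags stay at or below -0.02.
The dominant spike at lag 4 indicates a seasonal period of 4.

4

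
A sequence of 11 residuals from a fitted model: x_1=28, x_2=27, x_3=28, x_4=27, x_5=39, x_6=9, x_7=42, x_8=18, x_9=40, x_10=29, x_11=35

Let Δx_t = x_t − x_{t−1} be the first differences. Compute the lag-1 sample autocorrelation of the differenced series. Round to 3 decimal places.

-0.894

First differences Δx: -1, 1, -1, 12, -30, 33, -24, 22, -11, 6
Mean of differences = 0.7000
Numerator Σ(Δx_t−Δx̄)(Δx_{t+1}−Δx̄) = -2993.8900
Denominator Σ(Δx_t−Δx̄)² = 3348.1000
r_1(Δx) = -2993.8900 / 3348.1000 = -0.894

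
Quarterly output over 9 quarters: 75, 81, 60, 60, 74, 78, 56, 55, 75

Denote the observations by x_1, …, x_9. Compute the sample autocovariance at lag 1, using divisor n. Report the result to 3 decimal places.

Mean x̄ = (75 + 81 + 60 + 60 + 74 + 78 + 56 + 55 + 75)/9 = 68.2222
Σ_{t=1}^{8}(x_t−x̄)(x_{t+1}−x̄) = 10.6173
γ_1 = 10.6173 / 9 = 1.180

1.180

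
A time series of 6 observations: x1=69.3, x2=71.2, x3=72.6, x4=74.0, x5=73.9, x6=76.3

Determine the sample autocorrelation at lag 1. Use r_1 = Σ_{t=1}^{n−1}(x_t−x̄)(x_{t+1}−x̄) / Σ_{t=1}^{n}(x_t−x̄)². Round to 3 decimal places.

Mean x̄ = (69.3 + 71.2 + 72.6 + 74.0 + 73.9 + 76.3)/6 = 72.8833
Deviations from mean: -3.5833, -1.6833, -0.2833, 1.1167, 1.0167, 3.4167
Σ(x_t−x̄)(x_{t+1}−x̄) = (6.0319) + (0.4769) + (-0.3164) + (1.1353) + (3.4736) = 10.8014
Denominator Σ(x_t−x̄)² = 29.7083
r_1 = 10.8014 / 29.7083 = 0.364

0.364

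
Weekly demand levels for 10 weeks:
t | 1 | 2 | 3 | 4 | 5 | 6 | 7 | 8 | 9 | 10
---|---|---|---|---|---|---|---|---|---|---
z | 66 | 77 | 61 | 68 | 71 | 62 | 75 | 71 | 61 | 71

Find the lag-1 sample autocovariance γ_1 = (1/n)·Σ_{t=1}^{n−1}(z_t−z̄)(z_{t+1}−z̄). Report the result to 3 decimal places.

Mean z̄ = (66 + 77 + 61 + 68 + 71 + 62 + 75 + 71 + 61 + 71)/10 = 68.3000
Σ_{t=1}^{9}(z_t−z̄)(z_{t+1}−z̄) = -162.6900
γ_1 = -162.6900 / 10 = -16.269

-16.269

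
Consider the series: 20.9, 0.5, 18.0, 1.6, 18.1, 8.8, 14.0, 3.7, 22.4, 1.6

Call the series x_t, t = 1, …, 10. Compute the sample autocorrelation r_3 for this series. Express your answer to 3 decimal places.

-0.464

Mean x̄ = (20.9 + 0.5 + 18.0 + 1.6 + 18.1 + 8.8 + 14.0 + 3.7 + 22.4 + 1.6)/10 = 10.9600
Numerator Σ_{t=1}^{7}(x_t−x̄)(x_{t+3}−x̄) = -316.3848
Denominator Σ(x_t−x̄)² = 681.4640
r_3 = -316.3848 / 681.4640 = -0.464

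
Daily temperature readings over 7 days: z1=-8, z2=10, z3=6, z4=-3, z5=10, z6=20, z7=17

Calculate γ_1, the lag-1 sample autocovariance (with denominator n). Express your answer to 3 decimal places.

Mean z̄ = (-8 + 10 + 6 − 3 + 10 + 20 + 17)/7 = 7.4286
Σ_{t=1}^{6}(z_t−z̄)(z_{t+1}−z̄) = 97.3878
γ_1 = 97.3878 / 7 = 13.913

13.913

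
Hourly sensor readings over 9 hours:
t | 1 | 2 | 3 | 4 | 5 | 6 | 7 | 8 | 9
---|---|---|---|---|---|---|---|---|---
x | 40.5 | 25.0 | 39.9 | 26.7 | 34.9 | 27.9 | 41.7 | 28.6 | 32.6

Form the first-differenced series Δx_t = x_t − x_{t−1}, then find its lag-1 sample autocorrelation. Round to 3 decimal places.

-0.820

First differences Δx: -15.5, 14.9, -13.2, 8.2, -7.0, 13.8, -13.1, 4.0
Mean of differences = -0.9875
Numerator Σ(Δx_t−Δx̄)(Δx_{t+1}−Δx̄) = -920.4702
Denominator Σ(Δx_t−Δx̄)² = 1122.9888
r_1(Δx) = -920.4702 / 1122.9888 = -0.820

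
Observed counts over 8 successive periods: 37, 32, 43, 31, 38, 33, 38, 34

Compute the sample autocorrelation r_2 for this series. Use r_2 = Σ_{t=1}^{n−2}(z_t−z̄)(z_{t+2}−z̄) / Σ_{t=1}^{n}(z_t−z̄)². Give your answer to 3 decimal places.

0.593

Mean z̄ = (37 + 32 + 43 + 31 + 38 + 33 + 38 + 34)/8 = 35.7500
Σ(z_t−z̄)(z_{t+2}−z̄) = (9.0625) + (17.8125) + (16.3125) + (13.0625) + (5.0625) + (4.8125) = 66.1250
Denominator Σ(z_t−z̄)² = 111.5000
r_2 = 66.1250 / 111.5000 = 0.593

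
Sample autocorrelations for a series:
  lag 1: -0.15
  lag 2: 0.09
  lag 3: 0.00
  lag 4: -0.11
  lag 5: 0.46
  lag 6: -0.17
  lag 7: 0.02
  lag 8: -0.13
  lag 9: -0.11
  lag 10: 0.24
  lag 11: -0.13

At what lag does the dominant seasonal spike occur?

5

The largest autocorrelation is r_5 = 0.46, with a weaker echo at lag 10 (0.24); the remaining lags stay at or below 0.09.
The dominant spike at lag 5 indicates a seasonal period of 5.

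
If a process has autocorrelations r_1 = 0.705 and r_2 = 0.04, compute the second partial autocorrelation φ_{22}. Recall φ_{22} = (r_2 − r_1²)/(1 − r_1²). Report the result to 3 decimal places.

φ_{22} = (r_2 − r_1²) / (1 − r_1²)
r_1² = (0.705)² = 0.497025
Numerator = 0.04 − 0.4970 = -0.4570; denominator = 1 − 0.4970 = 0.5030
φ_{22} = -0.4570 / 0.5030 = -0.909

-0.909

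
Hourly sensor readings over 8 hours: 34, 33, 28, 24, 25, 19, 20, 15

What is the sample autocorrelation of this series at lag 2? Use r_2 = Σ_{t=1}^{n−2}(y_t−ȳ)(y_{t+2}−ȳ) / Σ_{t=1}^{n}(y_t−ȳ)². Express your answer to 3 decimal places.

Mean ȳ = (34 + 33 + 28 + 24 + 25 + 19 + 20 + 15)/8 = 24.7500
Deviations from mean: 9.2500, 8.2500, 3.2500, -0.7500, 0.2500, -5.7500, -4.7500, -9.7500
Σ(y_t−ȳ)(y_{t+2}−ȳ) = (30.0625) + (-6.1875) + (0.8125) + (4.3125) + (-1.1875) + (56.0625) = 83.8750
Denominator Σ(y_t−ȳ)² = 315.5000
r_2 = 83.8750 / 315.5000 = 0.266

0.266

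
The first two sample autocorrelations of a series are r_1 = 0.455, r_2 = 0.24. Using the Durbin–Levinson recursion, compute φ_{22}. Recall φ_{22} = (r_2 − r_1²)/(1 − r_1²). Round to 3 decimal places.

φ_{22} = (r_2 − r_1²) / (1 − r_1²)
r_1² = (0.455)² = 0.207025
Numerator = 0.24 − 0.2070 = 0.0330; denominator = 1 − 0.2070 = 0.7930
φ_{22} = 0.0330 / 0.7930 = 0.042

0.042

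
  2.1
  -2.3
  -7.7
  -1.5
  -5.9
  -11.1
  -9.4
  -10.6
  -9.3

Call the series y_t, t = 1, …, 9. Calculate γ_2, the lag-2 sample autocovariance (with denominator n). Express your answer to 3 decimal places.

1.441

Mean ȳ = (2.1 − 2.3 − 7.7 − 1.5 − 5.9 − 11.1 − 9.4 − 10.6 − 9.3)/9 = -6.1889
Σ_{t=1}^{7}(y_t−ȳ)(y_{t+2}−ȳ) = 12.9709
γ_2 = 12.9709 / 9 = 1.441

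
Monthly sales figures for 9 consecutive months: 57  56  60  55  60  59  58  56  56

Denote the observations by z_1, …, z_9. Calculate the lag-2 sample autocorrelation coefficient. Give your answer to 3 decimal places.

0.124

Mean z̄ = (57 + 56 + 60 + 55 + 60 + 59 + 58 + 56 + 56)/9 = 57.4444
Σ(z_t−z̄)(z_{t+2}−z̄) = (-1.1358) + (3.5309) + (6.5309) + (-3.8025) + (1.4198) + (-2.2469) + (-0.8025) = 3.4938
Denominator Σ(z_t−z̄)² = 28.2222
r_2 = 3.4938 / 28.2222 = 0.124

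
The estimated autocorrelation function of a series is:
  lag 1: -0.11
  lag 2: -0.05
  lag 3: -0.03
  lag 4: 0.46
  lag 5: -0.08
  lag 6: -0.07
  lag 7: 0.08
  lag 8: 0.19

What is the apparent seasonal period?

4

The largest autocorrelation is r_4 = 0.46, with a weaker echo at lag 8 (0.19); the remaining lags stay at or below 0.08.
The dominant spike at lag 4 indicates a seasonal period of 4.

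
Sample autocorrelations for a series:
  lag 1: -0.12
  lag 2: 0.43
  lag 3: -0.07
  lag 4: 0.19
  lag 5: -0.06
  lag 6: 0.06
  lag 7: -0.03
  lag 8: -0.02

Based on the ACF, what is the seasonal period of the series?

2

The largest autocorrelation is r_2 = 0.43, with a weaker echo at lag 4 (0.19); the remaining lags stay at or below 0.06.
The dominant spike at lag 2 indicates a seasonal period of 2.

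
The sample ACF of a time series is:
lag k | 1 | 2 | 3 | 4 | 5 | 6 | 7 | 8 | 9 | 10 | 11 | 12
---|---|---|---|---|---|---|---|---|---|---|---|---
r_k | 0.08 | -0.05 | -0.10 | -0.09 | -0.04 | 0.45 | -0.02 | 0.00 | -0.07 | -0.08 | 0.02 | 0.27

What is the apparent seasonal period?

The largest autocorrelation is r_6 = 0.45, with a weaker echo at lag 12 (0.27); the remaining lags stay at or below 0.08.
The dominant spike at lag 6 indicates a seasonal period of 6.

6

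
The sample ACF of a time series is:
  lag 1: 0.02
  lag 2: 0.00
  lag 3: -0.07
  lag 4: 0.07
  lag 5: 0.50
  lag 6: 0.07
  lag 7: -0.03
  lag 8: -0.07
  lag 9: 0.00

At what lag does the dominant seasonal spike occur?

The largest autocorrelation is r_5 = 0.50; the remaining lags stay at or below 0.07.
The dominant spike at lag 5 indicates a seasonal period of 5.

5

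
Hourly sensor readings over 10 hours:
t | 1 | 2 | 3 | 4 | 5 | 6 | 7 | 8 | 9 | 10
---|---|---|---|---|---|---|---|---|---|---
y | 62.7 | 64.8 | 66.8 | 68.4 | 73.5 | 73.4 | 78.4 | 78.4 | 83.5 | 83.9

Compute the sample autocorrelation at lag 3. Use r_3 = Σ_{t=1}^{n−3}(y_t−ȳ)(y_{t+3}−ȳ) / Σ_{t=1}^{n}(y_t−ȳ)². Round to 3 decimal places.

0.155

Mean ȳ = (62.7 + 64.8 + 66.8 + 68.4 + 73.5 + 73.4 + 78.4 + 78.4 + 83.5 + 83.9)/10 = 73.3800
Numerator Σ_{t=1}^{7}(y_t−ȳ)(y_{t+3}−ȳ) = 80.6408
Denominator Σ(y_t−ȳ)² = 519.2760
r_3 = 80.6408 / 519.2760 = 0.155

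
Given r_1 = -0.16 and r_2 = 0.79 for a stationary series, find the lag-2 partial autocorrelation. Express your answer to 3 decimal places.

0.784

φ_{22} = (r_2 − r_1²) / (1 − r_1²)
r_1² = (-0.16)² = 0.0256
Numerator = 0.79 − 0.0256 = 0.7644; denominator = 1 − 0.0256 = 0.9744
φ_{22} = 0.7644 / 0.9744 = 0.784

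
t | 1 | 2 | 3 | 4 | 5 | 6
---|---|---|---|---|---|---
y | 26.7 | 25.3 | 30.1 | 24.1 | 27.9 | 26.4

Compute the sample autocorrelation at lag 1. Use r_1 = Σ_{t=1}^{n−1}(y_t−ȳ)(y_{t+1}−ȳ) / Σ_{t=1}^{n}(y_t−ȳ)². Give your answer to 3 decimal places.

-0.785

Mean ȳ = (26.7 + 25.3 + 30.1 + 24.1 + 27.9 + 26.4)/6 = 26.7500
Deviations from mean: -0.0500, -1.4500, 3.3500, -2.6500, 1.1500, -0.3500
Σ(y_t−ȳ)(y_{t+1}−ȳ) = (0.0725) + (-4.8575) + (-8.8775) + (-3.0475) + (-0.4025) = -17.1125
Denominator Σ(y_t−ȳ)² = 21.7950
r_1 = -17.1125 / 21.7950 = -0.785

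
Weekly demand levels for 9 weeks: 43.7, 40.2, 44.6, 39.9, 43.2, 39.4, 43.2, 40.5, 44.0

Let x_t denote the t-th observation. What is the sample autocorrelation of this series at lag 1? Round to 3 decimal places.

Mean x̄ = (43.7 + 40.2 + 44.6 + 39.9 + 43.2 + 39.4 + 43.2 + 40.5 + 44.0)/9 = 42.0778
Numerator Σ_{t=1}^{8}(x_t−x̄)(x_{t+1}−x̄) = -26.5327
Denominator Σ(x_t−x̄)² = 33.1356
r_1 = -26.5327 / 33.1356 = -0.801

-0.801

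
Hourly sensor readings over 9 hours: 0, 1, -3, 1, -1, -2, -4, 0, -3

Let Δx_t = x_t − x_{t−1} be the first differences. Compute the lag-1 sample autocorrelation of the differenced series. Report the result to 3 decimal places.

-0.676

First differences Δx: 1, -4, 4, -2, -1, -2, 4, -3
Mean of differences = -0.3750
Numerator Σ(Δx_t−Δx̄)(Δx_{t+1}−Δx̄) = -44.5156
Denominator Σ(Δx_t−Δx̄)² = 65.8750
r_1(Δx) = -44.5156 / 65.8750 = -0.676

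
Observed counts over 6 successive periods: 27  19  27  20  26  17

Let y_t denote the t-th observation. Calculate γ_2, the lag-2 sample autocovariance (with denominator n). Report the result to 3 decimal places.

9.685

Mean ȳ = (27 + 19 + 27 + 20 + 26 + 17)/6 = 22.6667
Σ_{t=1}^{4}(y_t−ȳ)(y_{t+2}−ȳ) = 58.1111
γ_2 = 58.1111 / 6 = 9.685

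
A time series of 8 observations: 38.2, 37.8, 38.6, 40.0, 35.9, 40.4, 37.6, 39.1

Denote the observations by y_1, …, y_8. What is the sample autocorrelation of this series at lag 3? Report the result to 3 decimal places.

-0.098

Mean ȳ = (38.2 + 37.8 + 38.6 + 40.0 + 35.9 + 40.4 + 37.6 + 39.1)/8 = 38.4500
Deviations from mean: -0.2500, -0.6500, 0.1500, 1.5500, -2.5500, 1.9500, -0.8500, 0.6500
Σ(y_t−ȳ)(y_{t+3}−ȳ) = (-0.3875) + (1.6575) + (0.2925) + (-1.3175) + (-1.6575) = -1.4125
Denominator Σ(y_t−ȳ)² = 14.3600
r_3 = -1.4125 / 14.3600 = -0.098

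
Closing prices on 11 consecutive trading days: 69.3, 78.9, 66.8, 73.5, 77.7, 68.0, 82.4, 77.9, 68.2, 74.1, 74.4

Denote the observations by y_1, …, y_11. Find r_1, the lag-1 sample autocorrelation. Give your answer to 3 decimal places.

-0.447

Mean ȳ = (69.3 + 78.9 + 66.8 + 73.5 + 77.7 + 68.0 + 82.4 + 77.9 + 68.2 + 74.1 + 74.4)/11 = 73.7455
Numerator Σ_{t=1}^{10}(y_t−ȳ)(y_{t+1}−ȳ) = -119.2430
Denominator Σ(y_t−ȳ)² = 266.7473
r_1 = -119.2430 / 266.7473 = -0.447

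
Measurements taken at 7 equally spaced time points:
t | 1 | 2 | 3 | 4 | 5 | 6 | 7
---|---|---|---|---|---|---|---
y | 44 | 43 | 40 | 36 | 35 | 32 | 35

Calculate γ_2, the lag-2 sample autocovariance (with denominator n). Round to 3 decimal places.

Mean ȳ = (44 + 43 + 40 + 36 + 35 + 32 + 35)/7 = 37.8571
Σ_{t=1}^{5}(y_t−ȳ)(y_{t+2}−ȳ) = 16.5306
γ_2 = 16.5306 / 7 = 2.362

2.362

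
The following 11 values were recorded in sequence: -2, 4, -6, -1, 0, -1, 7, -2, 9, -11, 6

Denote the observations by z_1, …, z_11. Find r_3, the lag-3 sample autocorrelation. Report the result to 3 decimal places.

Mean z̄ = (-2 + 4 − 6 − 1 + 0 − 1 + 7 − 2 + 9 − 11 + 6)/11 = 0.2727
Numerator Σ_{t=1}^{8}(z_t−z̄)(z_{t+3}−z̄) = -98.0413
Denominator Σ(z_t−z̄)² = 348.1818
r_3 = -98.0413 / 348.1818 = -0.282

-0.282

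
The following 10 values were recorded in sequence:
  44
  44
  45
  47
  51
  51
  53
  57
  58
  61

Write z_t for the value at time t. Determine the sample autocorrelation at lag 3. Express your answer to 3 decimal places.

Mean z̄ = (44 + 44 + 45 + 47 + 51 + 51 + 53 + 57 + 58 + 61)/10 = 51.1000
Σ(z_t−z̄)(z_{t+3}−z̄) = (29.1100) + (0.7100) + (0.6100) + (-7.7900) + (-0.5900) + (-0.6900) + (18.8100) = 40.1700
Denominator Σ(z_t−z̄)² = 338.9000
r_3 = 40.1700 / 338.9000 = 0.119

0.119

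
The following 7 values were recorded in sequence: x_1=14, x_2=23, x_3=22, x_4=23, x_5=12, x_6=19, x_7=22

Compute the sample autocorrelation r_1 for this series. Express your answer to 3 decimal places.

-0.204

Mean x̄ = (14 + 23 + 22 + 23 + 12 + 19 + 22)/7 = 19.2857
Deviations from mean: -5.2857, 3.7143, 2.7143, 3.7143, -7.2857, -0.2857, 2.7143
Numerator Σ_{t=1}^{6}(x_t−x̄)(x_{t+1}−x̄) = -25.2245
Denominator Σ(x_t−x̄)² = 123.4286
r_1 = -25.2245 / 123.4286 = -0.204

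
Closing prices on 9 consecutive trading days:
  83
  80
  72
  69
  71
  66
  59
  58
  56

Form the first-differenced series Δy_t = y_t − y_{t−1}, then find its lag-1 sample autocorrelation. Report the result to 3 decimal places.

First differences Δy: -3, -8, -3, 2, -5, -7, -1, -2
Mean of differences = -3.3750
Numerator Σ(Δy_t−Δȳ)(Δy_{t+1}−Δȳ) = -9.6406
Denominator Σ(Δy_t−Δȳ)² = 73.8750
r_1(Δy) = -9.6406 / 73.8750 = -0.130

-0.130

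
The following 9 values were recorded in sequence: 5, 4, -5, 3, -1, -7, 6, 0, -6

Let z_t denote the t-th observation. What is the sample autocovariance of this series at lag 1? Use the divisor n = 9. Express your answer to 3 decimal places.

Mean z̄ = (5 + 4 − 5 + 3 − 1 − 7 + 6 + 0 − 6)/9 = -0.1111
Σ_{t=1}^{8}(z_t−z̄)(z_{t+1}−z̄) = -53.0123
γ_1 = -53.0123 / 9 = -5.890

-5.890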